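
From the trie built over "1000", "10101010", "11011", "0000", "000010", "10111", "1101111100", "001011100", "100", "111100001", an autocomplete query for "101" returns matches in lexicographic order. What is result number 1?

10101010

Words with prefix "101", in lexicographic order: "10101010", "10111"
The 1st is 10101010.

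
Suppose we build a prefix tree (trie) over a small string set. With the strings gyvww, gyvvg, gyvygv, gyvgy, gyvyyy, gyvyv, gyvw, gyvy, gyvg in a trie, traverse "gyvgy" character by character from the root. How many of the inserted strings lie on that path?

2

Walk "gyvgy" from the root; an end-of-word marker is hit whenever a stored word is a prefix of "gyvgy".
Prefixes of the query that are stored words: "gyvg", "gyvgy"
Count: 2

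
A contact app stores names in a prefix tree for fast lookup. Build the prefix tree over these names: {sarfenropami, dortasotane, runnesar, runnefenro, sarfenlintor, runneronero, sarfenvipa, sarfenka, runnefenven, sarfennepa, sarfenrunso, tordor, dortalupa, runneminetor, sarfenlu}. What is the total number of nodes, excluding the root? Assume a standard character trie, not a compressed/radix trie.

For each word, the new-node count is its length minus the longest prefix already in the trie:
  "sarfenropami" → 12 new (s, a, r, f, e, n, r, o, p, a, m, i)
  "dortasotane" → 11 new (d, o, r, t, a, s, o, t, a, n, e)
  "runnesar" → 8 new (r, u, n, n, e, s, a, r)
  "runnefenro" → prefix "runne" already present; 5 new (f, e, n, r, o)
  "sarfenlintor" → prefix "sarfen" already present; 6 new (l, i, n, t, o, r)
  "runneronero" → prefix "runne" already present; 6 new (r, o, n, e, r, o)
  "sarfenvipa" → prefix "sarfen" already present; 4 new (v, i, p, a)
  "sarfenka" → prefix "sarfen" already present; 2 new (k, a)
  "runnefenven" → prefix "runnefen" already present; 3 new (v, e, n)
  "sarfennepa" → prefix "sarfen" already present; 4 new (n, e, p, a)
  "sarfenrunso" → prefix "sarfenr" already present; 4 new (u, n, s, o)
  "tordor" → 6 new (t, o, r, d, o, r)
  "dortalupa" → prefix "dorta" already present; 4 new (l, u, p, a)
  "runneminetor" → prefix "runne" already present; 7 new (m, i, n, e, t, o, r)
  "sarfenlu" → prefix "sarfenl" already present; 1 new (u)
Total nodes = 12 + 11 + 8 + 5 + 6 + 6 + 4 + 2 + 3 + 4 + 4 + 6 + 4 + 7 + 1 = 83

83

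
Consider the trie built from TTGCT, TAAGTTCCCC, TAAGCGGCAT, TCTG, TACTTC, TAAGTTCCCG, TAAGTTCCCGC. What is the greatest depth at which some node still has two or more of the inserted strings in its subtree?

10

Look for the deepest trie node that still has at least two words in its subtree.
"TAAGTTCCCG" and "TAAGTTCCCGC" agree on "TAAGTTCCCG" (10 characters) before diverging; nothing deeper is shared.
Longest shared-prefix length: 10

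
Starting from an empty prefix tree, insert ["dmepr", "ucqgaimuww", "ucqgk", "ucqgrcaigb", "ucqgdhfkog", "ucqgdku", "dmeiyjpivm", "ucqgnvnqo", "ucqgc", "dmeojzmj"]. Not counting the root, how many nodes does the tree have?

Count nodes per top-level branch (shared prefixes stored once):
  'd'-branch (dmeiyjpivm, dmeojzmj, dmepr): 17 nodes
  'u'-branch (ucqgaimuww, ucqgc, ucqgdhfkog, ucqgdku, ucqgk, ucqgnvnqo, ucqgrcaigb): 31 nodes
Sum: 48

48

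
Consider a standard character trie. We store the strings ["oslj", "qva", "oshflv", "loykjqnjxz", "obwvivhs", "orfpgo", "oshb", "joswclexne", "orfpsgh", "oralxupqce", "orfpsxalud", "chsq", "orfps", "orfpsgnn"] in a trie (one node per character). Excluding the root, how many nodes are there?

Trace insertions, counting only characters that open a new branch:
  "oslj" → 4 new (o, s, l, j)
  "qva" → 3 new (q, v, a)
  "oshflv" → prefix "os" already present; 4 new (h, f, l, v)
  "loykjqnjxz" → 10 new (l, o, y, k, j, q, n, j, x, z)
  "obwvivhs" → prefix "o" already present; 7 new (b, w, v, i, v, h, s)
  "orfpgo" → prefix "o" already present; 5 new (r, f, p, g, o)
  "oshb" → prefix "osh" already present; 1 new (b)
  "joswclexne" → 10 new (j, o, s, w, c, l, e, x, n, e)
  "orfpsgh" → prefix "orfp" already present; 3 new (s, g, h)
  "oralxupqce" → prefix "or" already present; 8 new (a, l, x, u, p, q, c, e)
  "orfpsxalud" → prefix "orfps" already present; 5 new (x, a, l, u, d)
  "chsq" → 4 new (c, h, s, q)
  "orfps" → prefix "orfps" already present; 0 new (none)
  "orfpsgnn" → prefix "orfpsg" already present; 2 new (n, n)
Total nodes = 4 + 3 + 4 + 10 + 7 + 5 + 1 + 10 + 3 + 8 + 5 + 4 + 0 + 2 = 66

66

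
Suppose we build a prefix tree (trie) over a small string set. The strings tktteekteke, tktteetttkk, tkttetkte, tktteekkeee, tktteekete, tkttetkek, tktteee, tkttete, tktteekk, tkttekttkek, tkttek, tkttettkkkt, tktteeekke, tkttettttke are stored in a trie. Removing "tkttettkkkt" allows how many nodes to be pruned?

4

Walk "tkttettkkkt" from the leaf back toward the root, removing each node that no remaining word uses.
The suffix "kkkt" (4 nodes) is used only by "tkttettkkkt"; the node for "tkttett" still has the child "t", so pruning stops there.
Nodes removed: 4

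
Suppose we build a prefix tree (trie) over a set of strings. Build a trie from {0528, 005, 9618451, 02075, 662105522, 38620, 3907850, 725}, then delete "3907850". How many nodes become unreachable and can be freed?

6

After clearing the end-marker at "3907850", prune upward until reaching a node still needed by another word.
The suffix "907850" (6 nodes) is used only by "3907850"; the node for "3" still has the child "8", so pruning stops there.
Nodes removed: 6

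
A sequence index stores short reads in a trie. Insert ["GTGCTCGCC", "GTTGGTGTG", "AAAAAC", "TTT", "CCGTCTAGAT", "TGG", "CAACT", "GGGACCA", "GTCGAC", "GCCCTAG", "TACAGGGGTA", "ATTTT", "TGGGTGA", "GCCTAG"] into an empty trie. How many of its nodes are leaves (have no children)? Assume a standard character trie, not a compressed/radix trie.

13

A leaf is a node with no children — equivalently, the end of a word that is not a proper prefix of any other stored word.
Those words: "AAAAAC", "ATTTT", "CAACT", "CCGTCTAGAT", "GCCCTAG", "GCCTAG", "GGGACCA", "GTCGAC", "GTGCTCGCC", "GTTGGTGTG", "TACAGGGGTA", "TGGGTGA", "TTT"
Leaf count: 13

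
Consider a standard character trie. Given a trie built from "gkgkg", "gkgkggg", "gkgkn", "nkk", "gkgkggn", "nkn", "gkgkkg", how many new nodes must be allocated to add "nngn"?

3

Walking "nngn" from the root, the first 1 characters ("n") follow existing edges; "n" is the first miss.
So 4 − 1 = 3 new nodes.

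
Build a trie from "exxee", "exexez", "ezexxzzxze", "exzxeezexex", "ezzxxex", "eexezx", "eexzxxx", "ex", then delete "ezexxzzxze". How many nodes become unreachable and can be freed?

8

Walk "ezexxzzxze" from the leaf back toward the root, removing each node that no remaining word uses.
The suffix "exxzzxze" (8 nodes) is used only by "ezexxzzxze"; the node for "ez" still has the child "z", so pruning stops there.
Nodes removed: 8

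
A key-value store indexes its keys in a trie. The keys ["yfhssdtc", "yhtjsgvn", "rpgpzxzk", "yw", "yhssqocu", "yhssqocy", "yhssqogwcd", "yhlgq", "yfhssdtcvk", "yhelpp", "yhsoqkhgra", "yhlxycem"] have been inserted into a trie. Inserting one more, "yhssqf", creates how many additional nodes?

Walking "yhssqf" from the root, the first 5 characters ("yhssq") follow existing edges; "f" is the first miss.
New nodes needed: |"yhssqf"| − 5 = 6 − 5 = 1.

1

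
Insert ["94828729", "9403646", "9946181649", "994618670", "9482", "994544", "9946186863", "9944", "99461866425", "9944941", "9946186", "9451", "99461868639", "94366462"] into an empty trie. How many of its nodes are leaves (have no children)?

10

Leaves are exactly the stored words that no other stored word extends.
Those words: "9403646", "94366462", "9451", "94828729", "9944941", "994544", "9946181649", "99461866425", "994618670", "99461868639"
Leaf count: 10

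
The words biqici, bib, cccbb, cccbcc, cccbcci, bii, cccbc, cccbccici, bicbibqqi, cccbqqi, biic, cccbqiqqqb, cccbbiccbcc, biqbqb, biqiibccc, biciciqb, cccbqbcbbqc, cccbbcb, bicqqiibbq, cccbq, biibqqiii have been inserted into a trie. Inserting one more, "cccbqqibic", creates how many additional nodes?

Walking "cccbqqibic" from the root, the first 7 characters ("cccbqqi") follow existing edges; "b" is the first miss.
Each of the 3 remaining characters creates one node.

3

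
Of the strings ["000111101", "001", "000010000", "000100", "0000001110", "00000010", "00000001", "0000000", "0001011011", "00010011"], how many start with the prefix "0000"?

5

Filter for entries beginning with "0000":
Matches: "0000000", "00000001", "00000010", "0000001110", "000010000"
Count: 5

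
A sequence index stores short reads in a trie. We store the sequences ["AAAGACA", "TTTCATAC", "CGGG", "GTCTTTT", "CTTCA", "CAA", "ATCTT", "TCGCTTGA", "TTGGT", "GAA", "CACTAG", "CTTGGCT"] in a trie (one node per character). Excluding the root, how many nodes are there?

For each word, the new-node count is its length minus the longest prefix already in the trie:
  "AAAGACA" → 7 new (A, A, A, G, A, C, A)
  "TTTCATAC" → 8 new (T, T, T, C, A, T, A, C)
  "CGGG" → 4 new (C, G, G, G)
  "GTCTTTT" → 7 new (G, T, C, T, T, T, T)
  "CTTCA" → prefix "C" already present; 4 new (T, T, C, A)
  "CAA" → prefix "C" already present; 2 new (A, A)
  "ATCTT" → prefix "A" already present; 4 new (T, C, T, T)
  "TCGCTTGA" → prefix "T" already present; 7 new (C, G, C, T, T, G, A)
  "TTGGT" → prefix "TT" already present; 3 new (G, G, T)
  "GAA" → prefix "G" already present; 2 new (A, A)
  "CACTAG" → prefix "CA" already present; 4 new (C, T, A, G)
  "CTTGGCT" → prefix "CTT" already present; 4 new (G, G, C, T)
Total nodes = 7 + 8 + 4 + 7 + 4 + 2 + 4 + 7 + 3 + 2 + 4 + 4 = 56

56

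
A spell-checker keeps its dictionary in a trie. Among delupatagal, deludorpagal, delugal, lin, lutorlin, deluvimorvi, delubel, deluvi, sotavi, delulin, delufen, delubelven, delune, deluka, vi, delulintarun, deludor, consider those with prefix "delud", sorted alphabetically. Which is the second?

DFS of the "delud" subtree visits, in order: "deludor", "deludorpagal"
Position 2: deludorpagal

deludorpagal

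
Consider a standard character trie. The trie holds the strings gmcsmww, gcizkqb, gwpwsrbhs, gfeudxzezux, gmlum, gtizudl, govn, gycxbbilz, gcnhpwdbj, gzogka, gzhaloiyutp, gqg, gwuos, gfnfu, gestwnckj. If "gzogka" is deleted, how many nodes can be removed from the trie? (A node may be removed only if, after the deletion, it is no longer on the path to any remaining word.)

Walk "gzogka" from the leaf back toward the root, removing each node that no remaining word uses.
The suffix "ogka" (4 nodes) is used only by "gzogka"; the node for "gz" still has the child "h", so pruning stops there.
Nodes removed: 4

4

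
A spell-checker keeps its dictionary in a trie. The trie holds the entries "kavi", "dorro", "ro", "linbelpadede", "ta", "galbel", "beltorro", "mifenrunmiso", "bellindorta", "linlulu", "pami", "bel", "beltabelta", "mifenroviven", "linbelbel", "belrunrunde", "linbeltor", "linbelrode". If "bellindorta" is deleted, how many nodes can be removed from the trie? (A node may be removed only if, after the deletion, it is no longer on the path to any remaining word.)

8

After clearing the end-marker at "bellindorta", prune upward until reaching a node still needed by another word.
The suffix "lindorta" (8 nodes) is used only by "bellindorta"; the node for "bel" still has the child "t", so pruning stops there.
Nodes removed: 8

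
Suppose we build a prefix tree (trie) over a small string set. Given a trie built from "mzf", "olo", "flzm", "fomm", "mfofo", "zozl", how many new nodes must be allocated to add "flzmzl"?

2

The longest prefix of "flzmzl" already in the trie is "flzm" (length 4).
Each of the 2 remaining characters creates one node.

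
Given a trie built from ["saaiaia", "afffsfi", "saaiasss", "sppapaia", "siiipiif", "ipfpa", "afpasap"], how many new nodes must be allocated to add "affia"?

2

Walking "affia" from the root, the first 3 characters ("aff") follow existing edges; "i" is the first miss.
Each of the 2 remaining characters creates one node.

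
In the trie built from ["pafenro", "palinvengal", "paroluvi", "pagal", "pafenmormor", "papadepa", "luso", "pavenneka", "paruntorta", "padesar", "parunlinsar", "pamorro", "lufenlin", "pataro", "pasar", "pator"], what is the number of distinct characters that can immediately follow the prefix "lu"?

The children of the "lu" node are the distinct next characters among strings starting with "lu".
Characters that immediately follow "lu" among the stored strings: {f, s}.
That node has 2 child edges.

2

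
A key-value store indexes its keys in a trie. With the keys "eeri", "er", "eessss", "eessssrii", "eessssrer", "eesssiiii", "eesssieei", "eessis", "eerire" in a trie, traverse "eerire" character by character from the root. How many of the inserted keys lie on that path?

2

Traverse "eerire" character by character; count nodes along the way that are marked as word ends.
Prefixes of the query that are stored words: "eeri", "eerire"
Count: 2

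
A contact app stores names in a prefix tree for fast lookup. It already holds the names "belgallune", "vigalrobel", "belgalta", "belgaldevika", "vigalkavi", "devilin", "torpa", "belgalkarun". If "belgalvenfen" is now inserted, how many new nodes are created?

"belgal" is already a path in the trie; the remaining "venfen" must be added.
So 12 − 6 = 6 new nodes.

6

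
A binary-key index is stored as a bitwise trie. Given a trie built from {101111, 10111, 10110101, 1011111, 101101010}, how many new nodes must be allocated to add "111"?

The longest prefix of "111" already in the trie is "1" (length 1).
New nodes needed: |"111"| − 1 = 3 − 1 = 2.

2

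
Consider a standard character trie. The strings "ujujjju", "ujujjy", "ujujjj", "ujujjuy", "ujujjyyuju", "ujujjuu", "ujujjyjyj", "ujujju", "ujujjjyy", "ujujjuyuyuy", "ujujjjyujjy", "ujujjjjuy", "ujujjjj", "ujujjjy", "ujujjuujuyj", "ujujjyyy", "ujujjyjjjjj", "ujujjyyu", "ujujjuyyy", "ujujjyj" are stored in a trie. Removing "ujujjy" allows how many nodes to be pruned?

Walk "ujujjy" from the leaf back toward the root, removing each node that no remaining word uses.
Every node on "ujujjy" is still needed (e.g. by "ujujjyyuju"), so nothing is freed.
Nodes removed: 0

0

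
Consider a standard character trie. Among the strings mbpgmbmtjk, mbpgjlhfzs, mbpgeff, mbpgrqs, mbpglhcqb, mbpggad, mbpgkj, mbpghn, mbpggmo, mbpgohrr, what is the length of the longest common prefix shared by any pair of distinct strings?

Equivalently: take the maximum, over all pairs, of their longest common prefix length.
"mbpggad" and "mbpggmo" agree on "mbpgg" (5 characters) before diverging; nothing deeper is shared.
Longest shared-prefix length: 5

5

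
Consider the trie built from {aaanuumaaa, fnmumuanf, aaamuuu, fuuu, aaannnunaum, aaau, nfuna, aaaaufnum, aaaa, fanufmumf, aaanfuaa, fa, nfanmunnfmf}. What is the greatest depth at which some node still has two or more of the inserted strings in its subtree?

The deepest shared node is where two words last agree before diverging.
"aaaa" and "aaaaufnum" agree on "aaaa" (4 characters) before diverging; nothing deeper is shared.
Longest shared-prefix length: 4

4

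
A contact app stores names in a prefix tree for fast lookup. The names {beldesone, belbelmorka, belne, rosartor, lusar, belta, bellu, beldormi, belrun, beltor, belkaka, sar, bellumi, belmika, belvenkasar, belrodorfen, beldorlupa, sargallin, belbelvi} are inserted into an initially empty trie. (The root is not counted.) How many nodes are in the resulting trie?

Insert word by word; a character creates a node only if that edge doesn't already exist:
  "beldesone" → 9 new (b, e, l, d, e, s, o, n, e)
  "belbelmorka" → prefix "bel" already present; 8 new (b, e, l, m, o, r, k, a)
  "belne" → prefix "bel" already present; 2 new (n, e)
  "rosartor" → 8 new (r, o, s, a, r, t, o, r)
  "lusar" → 5 new (l, u, s, a, r)
  "belta" → prefix "bel" already present; 2 new (t, a)
  "bellu" → prefix "bel" already present; 2 new (l, u)
  "beldormi" → prefix "beld" already present; 4 new (o, r, m, i)
  "belrun" → prefix "bel" already present; 3 new (r, u, n)
  "beltor" → prefix "belt" already present; 2 new (o, r)
  "belkaka" → prefix "bel" already present; 4 new (k, a, k, a)
  "sar" → 3 new (s, a, r)
  "bellumi" → prefix "bellu" already present; 2 new (m, i)
  "belmika" → prefix "bel" already present; 4 new (m, i, k, a)
  "belvenkasar" → prefix "bel" already present; 8 new (v, e, n, k, a, s, a, r)
  "belrodorfen" → prefix "belr" already present; 7 new (o, d, o, r, f, e, n)
  "beldorlupa" → prefix "beldor" already present; 4 new (l, u, p, a)
  "sargallin" → prefix "sar" already present; 6 new (g, a, l, l, i, n)
  "belbelvi" → prefix "belbel" already present; 2 new (v, i)
Total nodes = 9 + 8 + 2 + 8 + 5 + 2 + 2 + 4 + 3 + 2 + 4 + 3 + 2 + 4 + 8 + 7 + 4 + 6 + 2 = 85

85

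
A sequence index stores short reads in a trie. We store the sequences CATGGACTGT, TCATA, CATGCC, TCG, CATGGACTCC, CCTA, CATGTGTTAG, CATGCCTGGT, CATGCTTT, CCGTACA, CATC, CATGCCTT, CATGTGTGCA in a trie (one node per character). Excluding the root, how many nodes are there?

Trace insertions, counting only characters that open a new branch:
  "CATGGACTGT" → 10 new (C, A, T, G, G, A, C, T, G, T)
  "TCATA" → 5 new (T, C, A, T, A)
  "CATGCC" → prefix "CATG" already present; 2 new (C, C)
  "TCG" → prefix "TC" already present; 1 new (G)
  "CATGGACTCC" → prefix "CATGGACT" already present; 2 new (C, C)
  "CCTA" → prefix "C" already present; 3 new (C, T, A)
  "CATGTGTTAG" → prefix "CATG" already present; 6 new (T, G, T, T, A, G)
  "CATGCCTGGT" → prefix "CATGCC" already present; 4 new (T, G, G, T)
  "CATGCTTT" → prefix "CATGC" already present; 3 new (T, T, T)
  "CCGTACA" → prefix "CC" already present; 5 new (G, T, A, C, A)
  "CATC" → prefix "CAT" already present; 1 new (C)
  "CATGCCTT" → prefix "CATGCCT" already present; 1 new (T)
  "CATGTGTGCA" → prefix "CATGTGT" already present; 3 new (G, C, A)
Total nodes = 10 + 5 + 2 + 1 + 2 + 3 + 6 + 4 + 3 + 5 + 1 + 1 + 3 = 46

46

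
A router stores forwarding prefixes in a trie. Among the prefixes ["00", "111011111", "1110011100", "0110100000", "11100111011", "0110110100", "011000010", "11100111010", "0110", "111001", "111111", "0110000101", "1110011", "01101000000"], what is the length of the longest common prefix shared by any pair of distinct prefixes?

The deepest shared node is where two words last agree before diverging.
e.g. "0110100000" and "01101000000" share the prefix "0110100000" of length 10; no pair shares a longer one.
Longest shared-prefix length: 10

10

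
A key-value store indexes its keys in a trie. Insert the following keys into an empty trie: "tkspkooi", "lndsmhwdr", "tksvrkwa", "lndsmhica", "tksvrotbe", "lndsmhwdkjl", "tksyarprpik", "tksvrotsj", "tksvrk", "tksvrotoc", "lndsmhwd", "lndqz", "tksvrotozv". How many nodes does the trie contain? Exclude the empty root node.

Trace insertions, counting only characters that open a new branch:
  "tkspkooi" → 8 new (t, k, s, p, k, o, o, i)
  "lndsmhwdr" → 9 new (l, n, d, s, m, h, w, d, r)
  "tksvrkwa" → prefix "tks" already present; 5 new (v, r, k, w, a)
  "lndsmhica" → prefix "lndsmh" already present; 3 new (i, c, a)
  "tksvrotbe" → prefix "tksvr" already present; 4 new (o, t, b, e)
  "lndsmhwdkjl" → prefix "lndsmhwd" already present; 3 new (k, j, l)
  "tksyarprpik" → prefix "tks" already present; 8 new (y, a, r, p, r, p, i, k)
  "tksvrotsj" → prefix "tksvrot" already present; 2 new (s, j)
  "tksvrk" → prefix "tksvrk" already present; 0 new (none)
  "tksvrotoc" → prefix "tksvrot" already present; 2 new (o, c)
  "lndsmhwd" → prefix "lndsmhwd" already present; 0 new (none)
  "lndqz" → prefix "lnd" already present; 2 new (q, z)
  "tksvrotozv" → prefix "tksvroto" already present; 2 new (z, v)
Total nodes = 8 + 9 + 5 + 3 + 4 + 3 + 8 + 2 + 0 + 2 + 0 + 2 + 2 = 48

48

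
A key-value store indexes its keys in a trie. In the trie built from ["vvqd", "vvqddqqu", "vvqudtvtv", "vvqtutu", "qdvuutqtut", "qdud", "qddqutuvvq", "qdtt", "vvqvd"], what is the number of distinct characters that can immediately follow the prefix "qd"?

Walk "qd" from the root, arriving at one node.
Characters that immediately follow "qd" among the stored strings: {d, t, u, v}.
That node has 4 child edges.

4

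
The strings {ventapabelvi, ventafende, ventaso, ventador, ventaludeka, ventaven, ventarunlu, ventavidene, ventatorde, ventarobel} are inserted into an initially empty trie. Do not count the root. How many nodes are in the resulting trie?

50

Insert word by word; a character creates a node only if that edge doesn't already exist:
  "ventapabelvi" → 12 new (v, e, n, t, a, p, a, b, e, l, v, i)
  "ventafende" → prefix "venta" already present; 5 new (f, e, n, d, e)
  "ventaso" → prefix "venta" already present; 2 new (s, o)
  "ventador" → prefix "venta" already present; 3 new (d, o, r)
  "ventaludeka" → prefix "venta" already present; 6 new (l, u, d, e, k, a)
  "ventaven" → prefix "venta" already present; 3 new (v, e, n)
  "ventarunlu" → prefix "venta" already present; 5 new (r, u, n, l, u)
  "ventavidene" → prefix "ventav" already present; 5 new (i, d, e, n, e)
  "ventatorde" → prefix "venta" already present; 5 new (t, o, r, d, e)
  "ventarobel" → prefix "ventar" already present; 4 new (o, b, e, l)
Total nodes = 12 + 5 + 2 + 3 + 6 + 3 + 5 + 5 + 5 + 4 = 50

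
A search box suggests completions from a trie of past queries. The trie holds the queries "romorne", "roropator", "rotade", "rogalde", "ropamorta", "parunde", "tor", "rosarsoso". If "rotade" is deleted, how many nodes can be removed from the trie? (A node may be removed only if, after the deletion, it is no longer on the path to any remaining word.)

4

A node on "rotade"'s path can go only if nothing else ends at it or branches off below it.
The suffix "tade" (4 nodes) is used only by "rotade"; the node for "ro" still has the child "m", so pruning stops there.
Nodes removed: 4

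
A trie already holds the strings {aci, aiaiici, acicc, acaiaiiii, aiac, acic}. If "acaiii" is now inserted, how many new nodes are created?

2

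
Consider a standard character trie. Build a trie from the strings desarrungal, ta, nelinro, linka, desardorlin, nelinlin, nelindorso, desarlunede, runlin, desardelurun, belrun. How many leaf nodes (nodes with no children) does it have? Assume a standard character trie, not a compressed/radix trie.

11

A leaf is a node with no children — equivalently, the end of a word that is not a proper prefix of any other stored word.
Those words: "belrun", "desardelurun", "desardorlin", "desarlunede", "desarrungal", "linka", "nelindorso", "nelinlin", "nelinro", "runlin", "ta"
Leaf count: 11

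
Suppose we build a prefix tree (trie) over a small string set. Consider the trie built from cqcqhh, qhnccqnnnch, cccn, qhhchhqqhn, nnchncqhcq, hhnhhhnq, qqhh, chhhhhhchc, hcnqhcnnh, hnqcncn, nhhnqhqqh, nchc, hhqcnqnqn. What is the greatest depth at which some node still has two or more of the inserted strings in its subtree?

2

Look for the deepest trie node that still has at least two words in its subtree.
"hhnhhhnq" and "hhqcnqnqn" agree on "hh" (2 characters) before diverging; nothing deeper is shared.
Longest shared-prefix length: 2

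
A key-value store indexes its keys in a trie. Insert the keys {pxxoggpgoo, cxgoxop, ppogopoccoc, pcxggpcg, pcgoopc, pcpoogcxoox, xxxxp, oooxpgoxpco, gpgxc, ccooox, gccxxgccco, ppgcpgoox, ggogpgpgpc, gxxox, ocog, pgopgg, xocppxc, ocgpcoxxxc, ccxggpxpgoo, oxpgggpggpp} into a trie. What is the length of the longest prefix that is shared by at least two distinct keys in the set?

Equivalently: take the maximum, over all pairs, of their longest common prefix length.
e.g. "ccooox" and "ccxggpxpgoo" share the prefix "cc" of length 2; no pair shares a longer one.
Longest shared-prefix length: 2

2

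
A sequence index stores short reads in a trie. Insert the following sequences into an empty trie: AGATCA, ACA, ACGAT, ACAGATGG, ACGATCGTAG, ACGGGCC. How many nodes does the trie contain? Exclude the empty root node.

For each word, the new-node count is its length minus the longest prefix already in the trie:
  "AGATCA" → 6 new (A, G, A, T, C, A)
  "ACA" → prefix "A" already present; 2 new (C, A)
  "ACGAT" → prefix "AC" already present; 3 new (G, A, T)
  "ACAGATGG" → prefix "ACA" already present; 5 new (G, A, T, G, G)
  "ACGATCGTAG" → prefix "ACGAT" already present; 5 new (C, G, T, A, G)
  "ACGGGCC" → prefix "ACG" already present; 4 new (G, G, C, C)
Total nodes = 6 + 2 + 3 + 5 + 5 + 4 = 25

25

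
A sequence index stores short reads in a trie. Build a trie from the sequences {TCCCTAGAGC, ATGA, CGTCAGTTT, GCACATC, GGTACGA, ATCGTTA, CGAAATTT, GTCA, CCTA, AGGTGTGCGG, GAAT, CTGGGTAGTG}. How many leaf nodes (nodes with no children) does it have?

Leaves are exactly the stored words that no other stored word extends.
Those words: "AGGTGTGCGG", "ATCGTTA", "ATGA", "CCTA", "CGAAATTT", "CGTCAGTTT", "CTGGGTAGTG", "GAAT", "GCACATC", "GGTACGA", "GTCA", "TCCCTAGAGC"
Leaf count: 12

12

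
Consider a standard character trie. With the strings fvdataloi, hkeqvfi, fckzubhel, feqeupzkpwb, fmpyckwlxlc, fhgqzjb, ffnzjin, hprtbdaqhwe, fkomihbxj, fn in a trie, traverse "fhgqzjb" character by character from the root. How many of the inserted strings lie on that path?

Walk "fhgqzjb" from the root; an end-of-word marker is hit whenever a stored word is a prefix of "fhgqzjb".
Prefixes of the query that are stored words: "fhgqzjb"
Count: 1

1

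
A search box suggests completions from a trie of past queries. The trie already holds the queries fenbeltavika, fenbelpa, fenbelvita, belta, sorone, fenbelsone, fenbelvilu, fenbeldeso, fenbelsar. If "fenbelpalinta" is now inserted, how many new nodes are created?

5

"fenbelpa" is already a path in the trie; the remaining "linta" must be added.
New nodes needed: |"fenbelpalinta"| − 8 = 13 − 8 = 5.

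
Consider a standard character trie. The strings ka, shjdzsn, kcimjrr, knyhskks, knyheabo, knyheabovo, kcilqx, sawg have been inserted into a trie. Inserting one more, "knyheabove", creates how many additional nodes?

1

Walking "knyheabove" from the root, the first 9 characters ("knyheabov") follow existing edges; "e" is the first miss.
New nodes needed: |"knyheabove"| − 9 = 10 − 9 = 1.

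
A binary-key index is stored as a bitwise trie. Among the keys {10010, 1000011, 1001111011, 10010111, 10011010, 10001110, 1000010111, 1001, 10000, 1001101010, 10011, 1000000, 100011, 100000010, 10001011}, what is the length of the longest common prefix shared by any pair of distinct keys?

8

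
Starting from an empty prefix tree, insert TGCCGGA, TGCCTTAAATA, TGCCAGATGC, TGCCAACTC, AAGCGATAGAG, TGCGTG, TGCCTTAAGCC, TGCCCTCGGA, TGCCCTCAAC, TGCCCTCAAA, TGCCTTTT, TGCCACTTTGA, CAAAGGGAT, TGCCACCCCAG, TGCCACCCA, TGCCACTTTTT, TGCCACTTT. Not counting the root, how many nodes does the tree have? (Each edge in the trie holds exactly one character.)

76

Count nodes per top-level branch (shared prefixes stored once):
  'A'-branch (AAGCGATAGAG): 11 nodes
  'C'-branch (CAAAGGGAT): 9 nodes
  'T'-branch (TGCCAACTC, TGCCACCCA, TGCCACCCCAG, TGCCACTTT, TGCCACTTTGA, TGCCACTTTTT, TGCCAGATGC, TGCCCTCAAA, TGCCCTCAAC, TGCCCTCGGA, TGCCGGA, TGCCTTAAATA, TGCCTTAAGCC, TGCCTTTT, TGCGTG): 56 nodes
Sum: 76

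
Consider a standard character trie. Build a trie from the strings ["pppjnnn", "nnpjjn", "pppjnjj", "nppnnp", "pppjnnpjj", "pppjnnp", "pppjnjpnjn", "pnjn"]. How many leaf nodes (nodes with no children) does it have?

7

A leaf is a node with no children — equivalently, the end of a word that is not a proper prefix of any other stored word.
Those words: "nnpjjn", "nppnnp", "pnjn", "pppjnjj", "pppjnjpnjn", "pppjnnn", "pppjnnpjj"
Leaf count: 7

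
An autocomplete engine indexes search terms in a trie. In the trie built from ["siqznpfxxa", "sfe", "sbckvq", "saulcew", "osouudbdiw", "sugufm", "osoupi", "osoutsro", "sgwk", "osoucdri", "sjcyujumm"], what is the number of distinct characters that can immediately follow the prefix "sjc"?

1

Walk "sjc" from the root, arriving at one node.
Characters that immediately follow "sjc" among the stored strings: {y}.
That node has 1 child edge.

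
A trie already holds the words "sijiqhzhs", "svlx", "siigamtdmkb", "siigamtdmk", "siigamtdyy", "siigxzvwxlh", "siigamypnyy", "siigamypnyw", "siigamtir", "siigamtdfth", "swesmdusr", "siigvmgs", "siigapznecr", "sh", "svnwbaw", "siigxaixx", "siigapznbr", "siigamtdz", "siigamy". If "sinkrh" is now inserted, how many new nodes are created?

Walking "sinkrh" from the root, the first 2 characters ("si") follow existing edges; "n" is the first miss.
New nodes needed: |"sinkrh"| − 2 = 6 − 2 = 4.

4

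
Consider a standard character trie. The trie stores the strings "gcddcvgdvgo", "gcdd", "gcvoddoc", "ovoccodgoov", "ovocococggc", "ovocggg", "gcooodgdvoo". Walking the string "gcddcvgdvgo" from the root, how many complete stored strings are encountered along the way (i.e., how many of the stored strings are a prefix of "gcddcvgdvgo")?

2

Check each prefix of "gcddcvgdvgo" against the stored set — each match is an end-marker on the path.
Prefixes of the query that are stored words: "gcdd", "gcddcvgdvgo"
Count: 2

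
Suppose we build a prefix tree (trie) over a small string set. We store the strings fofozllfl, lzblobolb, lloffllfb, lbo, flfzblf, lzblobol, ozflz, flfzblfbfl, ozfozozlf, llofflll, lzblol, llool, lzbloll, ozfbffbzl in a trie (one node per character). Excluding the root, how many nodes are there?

Insert word by word; a character creates a node only if that edge doesn't already exist:
  "fofozllfl" → 9 new (f, o, f, o, z, l, l, f, l)
  "lzblobolb" → 9 new (l, z, b, l, o, b, o, l, b)
  "lloffllfb" → prefix "l" already present; 8 new (l, o, f, f, l, l, f, b)
  "lbo" → prefix "l" already present; 2 new (b, o)
  "flfzblf" → prefix "f" already present; 6 new (l, f, z, b, l, f)
  "lzblobol" → prefix "lzblobol" already present; 0 new (none)
  "ozflz" → 5 new (o, z, f, l, z)
  "flfzblfbfl" → prefix "flfzblf" already present; 3 new (b, f, l)
  "ozfozozlf" → prefix "ozf" already present; 6 new (o, z, o, z, l, f)
  "llofflll" → prefix "lloffll" already present; 1 new (l)
  "lzblol" → prefix "lzblo" already present; 1 new (l)
  "llool" → prefix "llo" already present; 2 new (o, l)
  "lzbloll" → prefix "lzblol" already present; 1 new (l)
  "ozfbffbzl" → prefix "ozf" already present; 6 new (b, f, f, b, z, l)
Total nodes = 9 + 9 + 8 + 2 + 6 + 0 + 5 + 3 + 6 + 1 + 1 + 2 + 1 + 6 = 59

59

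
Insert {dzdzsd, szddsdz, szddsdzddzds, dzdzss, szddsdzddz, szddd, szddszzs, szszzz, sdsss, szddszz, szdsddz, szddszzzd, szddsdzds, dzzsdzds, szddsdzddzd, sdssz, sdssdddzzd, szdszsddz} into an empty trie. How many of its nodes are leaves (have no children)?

14

Leaves are exactly the stored words that no other stored word extends.
Those words: "dzdzsd", "dzdzss", "dzzsdzds", "sdssdddzzd", "sdsss", "sdssz", "szddd", "szddsdzddzds", "szddsdzds", "szddszzs", "szddszzzd", "szdsddz", "szdszsddz", "szszzz"
Leaf count: 14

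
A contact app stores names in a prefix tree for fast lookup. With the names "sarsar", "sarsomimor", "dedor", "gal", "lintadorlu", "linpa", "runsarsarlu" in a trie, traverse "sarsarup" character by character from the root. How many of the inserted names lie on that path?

Walk "sarsarup" from the root; an end-of-word marker is hit whenever a stored word is a prefix of "sarsarup".
Prefixes of the query that are stored words: "sarsar"
Count: 1

1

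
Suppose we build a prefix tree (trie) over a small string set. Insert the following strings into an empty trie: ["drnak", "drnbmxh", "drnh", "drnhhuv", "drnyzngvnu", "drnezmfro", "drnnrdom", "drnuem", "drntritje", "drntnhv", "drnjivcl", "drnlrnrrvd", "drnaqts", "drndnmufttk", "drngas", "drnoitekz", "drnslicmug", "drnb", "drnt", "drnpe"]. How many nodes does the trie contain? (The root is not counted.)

Count nodes per top-level branch (shared prefixes stored once):
  'd'-branch (drnak, drnaqts, drnb, drnbmxh, drndnmufttk, drnezmfro, drngas, drnh, drnhhuv, drnjivcl, drnlrnrrvd, drnnrdom, drnoitekz, drnpe, drnslicmug, drnt, drntnhv, drntritje, drnuem, drnyzngvnu): 84 nodes
Sum: 84

84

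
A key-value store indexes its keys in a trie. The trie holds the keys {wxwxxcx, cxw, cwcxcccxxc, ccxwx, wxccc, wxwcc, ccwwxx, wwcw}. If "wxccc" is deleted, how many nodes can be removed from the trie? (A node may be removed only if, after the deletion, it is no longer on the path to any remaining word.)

3

After clearing the end-marker at "wxccc", prune upward until reaching a node still needed by another word.
The suffix "ccc" (3 nodes) is used only by "wxccc"; the node for "wx" still has the child "w", so pruning stops there.
Nodes removed: 3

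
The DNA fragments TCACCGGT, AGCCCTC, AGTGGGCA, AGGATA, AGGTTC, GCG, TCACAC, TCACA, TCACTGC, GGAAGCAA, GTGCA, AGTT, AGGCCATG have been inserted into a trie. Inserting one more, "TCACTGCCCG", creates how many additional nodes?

"TCACTGC" is already a path in the trie; the remaining "CCG" must be added.
Each of the 3 remaining characters creates one node.

3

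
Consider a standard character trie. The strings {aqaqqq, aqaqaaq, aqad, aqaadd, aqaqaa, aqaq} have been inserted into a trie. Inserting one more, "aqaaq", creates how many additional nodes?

1

The longest prefix of "aqaaq" already in the trie is "aqaa" (length 4).
New nodes needed: |"aqaaq"| − 4 = 5 − 4 = 1.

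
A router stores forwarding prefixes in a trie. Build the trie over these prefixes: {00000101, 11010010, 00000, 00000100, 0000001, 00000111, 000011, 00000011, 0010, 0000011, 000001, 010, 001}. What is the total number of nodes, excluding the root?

28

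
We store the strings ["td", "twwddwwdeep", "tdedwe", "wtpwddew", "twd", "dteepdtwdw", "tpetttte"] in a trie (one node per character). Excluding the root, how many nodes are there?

Insert word by word; a character creates a node only if that edge doesn't already exist:
  "td" → 2 new (t, d)
  "twwddwwdeep" → prefix "t" already present; 10 new (w, w, d, d, w, w, d, e, e, p)
  "tdedwe" → prefix "td" already present; 4 new (e, d, w, e)
  "wtpwddew" → 8 new (w, t, p, w, d, d, e, w)
  "twd" → prefix "tw" already present; 1 new (d)
  "dteepdtwdw" → 10 new (d, t, e, e, p, d, t, w, d, w)
  "tpetttte" → prefix "t" already present; 7 new (p, e, t, t, t, t, e)
Total nodes = 2 + 10 + 4 + 8 + 1 + 10 + 7 = 42

42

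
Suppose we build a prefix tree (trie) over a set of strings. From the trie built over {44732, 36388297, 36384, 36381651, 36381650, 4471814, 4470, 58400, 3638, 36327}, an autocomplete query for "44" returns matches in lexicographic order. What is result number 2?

4471814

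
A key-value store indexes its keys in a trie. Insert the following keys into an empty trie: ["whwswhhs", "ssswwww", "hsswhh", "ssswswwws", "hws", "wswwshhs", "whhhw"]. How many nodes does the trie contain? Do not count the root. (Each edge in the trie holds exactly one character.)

38

Trie structure (* marks end of a word):
(root)
├─ h
│  ├─ s
│  │  └─ s
│  │     └─ w
│  │        └─ h
│  │           └─ h *
│  └─ w
│     └─ s *
├─ s
│  └─ s
│     └─ s
│        └─ w
│           ├─ s
│           │  └─ w
│           │     └─ w
│           │        └─ w
│           │           └─ s *
│           └─ w
│              └─ w
│                 └─ w *
└─ w
   ├─ h
   │  ├─ h
   │  │  └─ h
   │  │     └─ w *
   │  └─ w
   │     └─ s
   │        └─ w
   │           └─ h
   │              └─ h
   │                 └─ s *
   └─ s
      └─ w
         └─ w
            └─ s
               └─ h
                  └─ h
                     └─ s *
Counting every labelled node above: 38.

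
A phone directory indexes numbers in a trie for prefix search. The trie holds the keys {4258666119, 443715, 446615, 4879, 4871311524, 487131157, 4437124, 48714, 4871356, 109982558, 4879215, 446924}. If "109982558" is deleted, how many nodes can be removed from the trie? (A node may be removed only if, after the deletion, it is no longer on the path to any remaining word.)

A node on "109982558"'s path can go only if nothing else ends at it or branches off below it.
No other word shares any prefix with "109982558", so all 9 of its nodes go.
Nodes removed: 9

9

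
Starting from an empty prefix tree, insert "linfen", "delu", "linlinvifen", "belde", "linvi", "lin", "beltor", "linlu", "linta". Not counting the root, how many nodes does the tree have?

For each word, the new-node count is its length minus the longest prefix already in the trie:
  "linfen" → 6 new (l, i, n, f, e, n)
  "delu" → 4 new (d, e, l, u)
  "linlinvifen" → prefix "lin" already present; 8 new (l, i, n, v, i, f, e, n)
  "belde" → 5 new (b, e, l, d, e)
  "linvi" → prefix "lin" already present; 2 new (v, i)
  "lin" → prefix "lin" already present; 0 new (none)
  "beltor" → prefix "bel" already present; 3 new (t, o, r)
  "linlu" → prefix "linl" already present; 1 new (u)
  "linta" → prefix "lin" already present; 2 new (t, a)
Total nodes = 6 + 4 + 8 + 5 + 2 + 0 + 3 + 1 + 2 = 31

31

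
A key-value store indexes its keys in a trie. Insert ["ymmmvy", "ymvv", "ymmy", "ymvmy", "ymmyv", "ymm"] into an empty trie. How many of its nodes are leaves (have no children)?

A leaf is a node with no children — equivalently, the end of a word that is not a proper prefix of any other stored word.
Those words: "ymmmvy", "ymmyv", "ymvmy", "ymvv"
Leaf count: 4

4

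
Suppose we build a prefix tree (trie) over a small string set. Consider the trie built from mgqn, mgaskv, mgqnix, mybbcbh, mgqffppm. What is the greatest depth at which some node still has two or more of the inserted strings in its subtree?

The deepest shared node is where two words last agree before diverging.
"mgqn" and "mgqnix" agree on "mgqn" (4 characters) before diverging; nothing deeper is shared.
Longest shared-prefix length: 4

4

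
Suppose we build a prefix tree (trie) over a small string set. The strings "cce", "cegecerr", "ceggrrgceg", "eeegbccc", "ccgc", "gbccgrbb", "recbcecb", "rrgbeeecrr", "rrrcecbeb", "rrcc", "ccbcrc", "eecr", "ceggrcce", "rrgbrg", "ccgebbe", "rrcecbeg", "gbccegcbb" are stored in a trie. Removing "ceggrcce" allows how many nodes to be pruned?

3

After clearing the end-marker at "ceggrcce", prune upward until reaching a node still needed by another word.
The suffix "cce" (3 nodes) is used only by "ceggrcce"; the node for "ceggr" still has the child "r", so pruning stops there.
Nodes removed: 3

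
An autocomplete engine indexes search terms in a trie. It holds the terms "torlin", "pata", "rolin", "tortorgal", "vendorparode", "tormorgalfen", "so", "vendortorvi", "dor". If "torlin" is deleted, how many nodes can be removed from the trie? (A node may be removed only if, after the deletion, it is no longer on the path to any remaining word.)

A node on "torlin"'s path can go only if nothing else ends at it or branches off below it.
The suffix "lin" (3 nodes) is used only by "torlin"; the node for "tor" still has the child "t", so pruning stops there.
Nodes removed: 3

3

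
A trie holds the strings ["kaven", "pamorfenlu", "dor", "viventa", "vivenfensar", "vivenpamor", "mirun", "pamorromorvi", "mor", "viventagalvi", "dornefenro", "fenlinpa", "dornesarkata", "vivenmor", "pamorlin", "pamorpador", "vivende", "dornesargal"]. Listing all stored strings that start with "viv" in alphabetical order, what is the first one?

vivende

Words with prefix "viv", in lexicographic order: "vivende", "vivenfensar", "vivenmor", "vivenpamor", "viventa", "viventagalvi"
The 1st is vivende.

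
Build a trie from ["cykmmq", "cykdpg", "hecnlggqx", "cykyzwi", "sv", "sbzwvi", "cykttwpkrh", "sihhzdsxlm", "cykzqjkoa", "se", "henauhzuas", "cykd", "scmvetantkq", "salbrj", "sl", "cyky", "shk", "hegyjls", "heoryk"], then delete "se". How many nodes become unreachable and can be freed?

1

After clearing the end-marker at "se", prune upward until reaching a node still needed by another word.
The suffix "e" (1 node) is used only by "se"; the node for "s" still has the child "v", so pruning stops there.
Nodes removed: 1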